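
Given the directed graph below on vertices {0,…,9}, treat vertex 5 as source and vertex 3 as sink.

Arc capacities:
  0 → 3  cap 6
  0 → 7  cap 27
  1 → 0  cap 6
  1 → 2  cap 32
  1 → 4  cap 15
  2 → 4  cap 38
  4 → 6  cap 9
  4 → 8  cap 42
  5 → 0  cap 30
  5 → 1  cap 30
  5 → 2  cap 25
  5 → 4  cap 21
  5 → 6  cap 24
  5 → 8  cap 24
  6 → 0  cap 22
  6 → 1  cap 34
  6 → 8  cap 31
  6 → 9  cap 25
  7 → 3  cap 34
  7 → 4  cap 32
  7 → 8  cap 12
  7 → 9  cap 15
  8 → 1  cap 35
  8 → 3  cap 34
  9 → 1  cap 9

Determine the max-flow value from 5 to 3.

Maximum flow value: 67

augment #1: 5→0→3 bottleneck 6, total now 6
augment #2: 5→8→3 bottleneck 24, total now 30
augment #3: 5→0→7→3 bottleneck 24, total now 54
augment #4: 5→4→8→3 bottleneck 10, total now 64
augment #5: 5→1→0→7→3 bottleneck 3, total now 67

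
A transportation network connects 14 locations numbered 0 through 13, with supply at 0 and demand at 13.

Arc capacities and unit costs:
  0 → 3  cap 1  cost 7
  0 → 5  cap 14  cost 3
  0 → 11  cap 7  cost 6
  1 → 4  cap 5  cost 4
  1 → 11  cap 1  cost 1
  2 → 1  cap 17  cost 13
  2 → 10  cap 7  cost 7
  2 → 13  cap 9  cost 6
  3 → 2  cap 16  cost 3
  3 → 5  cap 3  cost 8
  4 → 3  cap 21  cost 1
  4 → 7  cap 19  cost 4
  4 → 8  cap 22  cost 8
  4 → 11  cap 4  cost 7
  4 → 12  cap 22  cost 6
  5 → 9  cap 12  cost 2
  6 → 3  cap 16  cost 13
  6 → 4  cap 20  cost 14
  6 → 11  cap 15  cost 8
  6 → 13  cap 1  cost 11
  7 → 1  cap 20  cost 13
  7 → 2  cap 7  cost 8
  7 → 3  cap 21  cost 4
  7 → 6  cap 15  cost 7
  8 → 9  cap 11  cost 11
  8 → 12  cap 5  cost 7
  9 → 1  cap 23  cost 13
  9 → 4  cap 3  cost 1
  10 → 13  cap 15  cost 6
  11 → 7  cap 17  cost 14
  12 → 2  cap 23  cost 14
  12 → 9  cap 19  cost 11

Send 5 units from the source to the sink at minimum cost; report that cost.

Minimum cost for 5 units: 96

shortest-cost path #1: 0→3→2→13 push 1 @ unit cost 16 (adds 16)
shortest-cost path #2: 0→5→9→4→3→2→13 push 3 @ unit cost 16 (adds 48)
shortest-cost path #3: 0→5→9→1→4→3→2→13 push 1 @ unit cost 32 (adds 32)
total cost = 96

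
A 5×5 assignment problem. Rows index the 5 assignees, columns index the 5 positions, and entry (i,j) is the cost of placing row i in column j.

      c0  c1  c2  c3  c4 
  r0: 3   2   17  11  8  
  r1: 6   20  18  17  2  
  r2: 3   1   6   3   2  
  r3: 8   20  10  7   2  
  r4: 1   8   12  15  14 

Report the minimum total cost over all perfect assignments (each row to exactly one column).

one of 2 optimal assignments: row0→col1 (cost 2), row1→col4 (cost 2), row2→col2 (cost 6), row3→col3 (cost 7), row4→col0 (cost 1)
total = 2 + 2 + 6 + 7 + 1 = 18

Minimum assignment cost: 18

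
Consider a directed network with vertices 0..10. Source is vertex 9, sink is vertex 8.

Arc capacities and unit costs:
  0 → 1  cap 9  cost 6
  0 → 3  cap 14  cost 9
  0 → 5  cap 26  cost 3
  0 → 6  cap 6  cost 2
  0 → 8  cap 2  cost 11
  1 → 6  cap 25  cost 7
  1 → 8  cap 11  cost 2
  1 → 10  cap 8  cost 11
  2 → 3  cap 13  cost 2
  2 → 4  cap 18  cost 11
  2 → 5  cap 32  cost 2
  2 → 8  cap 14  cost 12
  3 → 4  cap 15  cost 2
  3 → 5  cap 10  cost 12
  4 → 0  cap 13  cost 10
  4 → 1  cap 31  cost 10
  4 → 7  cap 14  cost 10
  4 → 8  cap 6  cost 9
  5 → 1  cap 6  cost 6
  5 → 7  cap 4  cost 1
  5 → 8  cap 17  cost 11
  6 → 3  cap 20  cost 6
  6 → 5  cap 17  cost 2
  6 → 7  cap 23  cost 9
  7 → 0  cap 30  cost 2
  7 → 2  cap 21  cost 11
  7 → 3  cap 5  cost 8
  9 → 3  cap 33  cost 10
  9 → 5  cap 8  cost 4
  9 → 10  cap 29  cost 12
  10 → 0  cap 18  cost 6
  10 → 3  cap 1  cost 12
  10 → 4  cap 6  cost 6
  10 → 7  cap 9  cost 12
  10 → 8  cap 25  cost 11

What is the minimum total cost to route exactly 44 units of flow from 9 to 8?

shortest-cost path #1: 9→5→1→8 push 6 @ unit cost 12 (adds 72)
shortest-cost path #2: 9→5→8 push 2 @ unit cost 15 (adds 30)
shortest-cost path #3: 9→3→4→8 push 6 @ unit cost 21 (adds 126)
shortest-cost path #4: 9→10→8 push 25 @ unit cost 23 (adds 575)
shortest-cost path #5: 9→3→4→1→8 push 5 @ unit cost 24 (adds 120)
total cost = 923

Minimum cost for 44 units: 923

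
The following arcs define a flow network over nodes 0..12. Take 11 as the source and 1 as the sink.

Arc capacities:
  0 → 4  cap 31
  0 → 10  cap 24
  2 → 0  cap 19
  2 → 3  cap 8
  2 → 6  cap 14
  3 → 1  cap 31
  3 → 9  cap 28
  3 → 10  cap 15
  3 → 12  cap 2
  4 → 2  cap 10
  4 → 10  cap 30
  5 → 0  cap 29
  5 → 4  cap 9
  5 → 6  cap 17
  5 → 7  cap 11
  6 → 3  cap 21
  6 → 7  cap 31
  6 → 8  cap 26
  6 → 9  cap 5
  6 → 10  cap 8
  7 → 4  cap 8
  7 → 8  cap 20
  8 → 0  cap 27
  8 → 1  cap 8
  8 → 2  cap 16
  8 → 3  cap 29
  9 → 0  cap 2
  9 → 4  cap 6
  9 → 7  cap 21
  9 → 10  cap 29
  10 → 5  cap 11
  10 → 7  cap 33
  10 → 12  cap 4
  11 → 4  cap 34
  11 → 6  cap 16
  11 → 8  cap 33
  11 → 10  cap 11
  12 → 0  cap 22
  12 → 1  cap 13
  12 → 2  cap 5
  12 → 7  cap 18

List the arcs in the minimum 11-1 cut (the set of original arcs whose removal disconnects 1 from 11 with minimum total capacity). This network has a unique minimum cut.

augment #1: 11→8→1 push 8
augment #2: 11→6→3→1 push 16
augment #3: 11→8→3→1 push 15
augment #4: 11→10→12→1 push 4
augment #5: 11→8→3→12→1 push 2
max flow = 45; residual-reachable set from 11 gives S-side
cut edges (S→T): {(3,1), (3,12), (8,1), (10,12)} total cap 45

Min-cut arcs: {(3,1), (3,12), (8,1), (10,12)} (total capacity 45)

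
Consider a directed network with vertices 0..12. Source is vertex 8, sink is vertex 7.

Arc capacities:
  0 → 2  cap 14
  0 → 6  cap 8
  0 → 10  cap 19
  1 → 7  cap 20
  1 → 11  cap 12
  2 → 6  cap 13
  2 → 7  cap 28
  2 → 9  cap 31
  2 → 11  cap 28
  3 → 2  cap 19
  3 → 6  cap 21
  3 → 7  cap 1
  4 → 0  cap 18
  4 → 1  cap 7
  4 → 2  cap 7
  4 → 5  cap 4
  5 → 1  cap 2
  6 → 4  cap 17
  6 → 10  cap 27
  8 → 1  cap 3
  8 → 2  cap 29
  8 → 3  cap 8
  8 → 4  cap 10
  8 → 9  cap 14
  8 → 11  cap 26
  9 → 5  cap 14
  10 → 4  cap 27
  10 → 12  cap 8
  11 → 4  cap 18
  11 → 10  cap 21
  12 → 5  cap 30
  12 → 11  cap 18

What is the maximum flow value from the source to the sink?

Maximum flow value: 41

augment #1: 8→1→7 bottleneck 3, total now 3
augment #2: 8→2→7 bottleneck 28, total now 31
augment #3: 8→3→7 bottleneck 1, total now 32
augment #4: 8→4→1→7 bottleneck 7, total now 39
augment #5: 8→4→5→1→7 bottleneck 2, total now 41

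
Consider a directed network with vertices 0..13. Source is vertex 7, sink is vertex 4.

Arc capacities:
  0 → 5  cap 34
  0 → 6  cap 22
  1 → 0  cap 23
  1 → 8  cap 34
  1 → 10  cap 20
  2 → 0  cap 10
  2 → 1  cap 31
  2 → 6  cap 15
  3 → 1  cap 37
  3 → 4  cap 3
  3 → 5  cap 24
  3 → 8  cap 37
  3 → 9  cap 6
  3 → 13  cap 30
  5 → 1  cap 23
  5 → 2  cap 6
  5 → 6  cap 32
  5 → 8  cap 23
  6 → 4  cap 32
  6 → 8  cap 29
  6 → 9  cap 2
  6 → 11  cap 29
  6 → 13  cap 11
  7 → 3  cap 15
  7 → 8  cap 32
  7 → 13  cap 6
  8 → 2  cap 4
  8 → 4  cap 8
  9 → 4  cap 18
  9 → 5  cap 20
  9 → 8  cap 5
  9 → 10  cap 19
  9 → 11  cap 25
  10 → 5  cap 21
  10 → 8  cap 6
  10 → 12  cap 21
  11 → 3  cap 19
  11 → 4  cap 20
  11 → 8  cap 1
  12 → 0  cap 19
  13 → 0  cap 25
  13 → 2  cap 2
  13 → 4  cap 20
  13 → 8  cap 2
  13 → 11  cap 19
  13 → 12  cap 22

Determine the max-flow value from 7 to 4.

Maximum flow value: 33

augment #1: 7→3→4 bottleneck 3, total now 3
augment #2: 7→8→4 bottleneck 8, total now 11
augment #3: 7→13→4 bottleneck 6, total now 17
augment #4: 7→3→9→4 bottleneck 6, total now 23
augment #5: 7→3→13→4 bottleneck 6, total now 29
augment #6: 7→8→2→6→4 bottleneck 4, total now 33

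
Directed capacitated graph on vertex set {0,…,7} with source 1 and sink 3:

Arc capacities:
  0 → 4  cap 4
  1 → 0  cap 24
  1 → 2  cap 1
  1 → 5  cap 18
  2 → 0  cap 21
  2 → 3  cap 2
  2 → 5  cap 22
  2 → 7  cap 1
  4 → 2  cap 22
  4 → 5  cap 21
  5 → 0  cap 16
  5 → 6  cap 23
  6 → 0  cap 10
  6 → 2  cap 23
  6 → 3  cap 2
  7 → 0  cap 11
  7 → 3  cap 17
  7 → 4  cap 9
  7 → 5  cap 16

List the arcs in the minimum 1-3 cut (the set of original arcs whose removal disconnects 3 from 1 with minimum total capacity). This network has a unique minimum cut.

augment #1: 1→2→3 push 1
augment #2: 1→5→6→3 push 2
augment #3: 1→0→4→2→3 push 1
augment #4: 1→0→4→2→7→3 push 1
max flow = 5; residual-reachable set from 1 gives S-side
cut edges (S→T): {(2,3), (2,7), (6,3)} total cap 5

Min-cut arcs: {(2,3), (2,7), (6,3)} (total capacity 5)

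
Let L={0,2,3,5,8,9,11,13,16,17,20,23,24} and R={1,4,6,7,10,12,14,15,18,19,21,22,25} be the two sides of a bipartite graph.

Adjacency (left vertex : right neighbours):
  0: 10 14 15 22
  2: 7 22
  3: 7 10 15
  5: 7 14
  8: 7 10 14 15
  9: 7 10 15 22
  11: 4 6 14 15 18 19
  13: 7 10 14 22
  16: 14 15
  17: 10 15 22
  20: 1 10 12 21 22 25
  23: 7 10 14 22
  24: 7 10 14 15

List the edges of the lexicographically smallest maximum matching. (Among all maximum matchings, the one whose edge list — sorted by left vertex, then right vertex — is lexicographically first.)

Lex-smallest maximum matching: {(0,10), (2,7), (3,15), (5,14), (9,22), (11,4), (20,1)}

|M| = 7 (so the lex-smallest maximum matching has 7 edges)
process left vertices in ascending order; for each, take the smallest-labelled available neighbour that still permits 7 edges overall, or leave it unmatched if none does
lex-smallest matching: {0-10, 2-7, 3-15, 5-14, 9-22, 11-4, 20-1}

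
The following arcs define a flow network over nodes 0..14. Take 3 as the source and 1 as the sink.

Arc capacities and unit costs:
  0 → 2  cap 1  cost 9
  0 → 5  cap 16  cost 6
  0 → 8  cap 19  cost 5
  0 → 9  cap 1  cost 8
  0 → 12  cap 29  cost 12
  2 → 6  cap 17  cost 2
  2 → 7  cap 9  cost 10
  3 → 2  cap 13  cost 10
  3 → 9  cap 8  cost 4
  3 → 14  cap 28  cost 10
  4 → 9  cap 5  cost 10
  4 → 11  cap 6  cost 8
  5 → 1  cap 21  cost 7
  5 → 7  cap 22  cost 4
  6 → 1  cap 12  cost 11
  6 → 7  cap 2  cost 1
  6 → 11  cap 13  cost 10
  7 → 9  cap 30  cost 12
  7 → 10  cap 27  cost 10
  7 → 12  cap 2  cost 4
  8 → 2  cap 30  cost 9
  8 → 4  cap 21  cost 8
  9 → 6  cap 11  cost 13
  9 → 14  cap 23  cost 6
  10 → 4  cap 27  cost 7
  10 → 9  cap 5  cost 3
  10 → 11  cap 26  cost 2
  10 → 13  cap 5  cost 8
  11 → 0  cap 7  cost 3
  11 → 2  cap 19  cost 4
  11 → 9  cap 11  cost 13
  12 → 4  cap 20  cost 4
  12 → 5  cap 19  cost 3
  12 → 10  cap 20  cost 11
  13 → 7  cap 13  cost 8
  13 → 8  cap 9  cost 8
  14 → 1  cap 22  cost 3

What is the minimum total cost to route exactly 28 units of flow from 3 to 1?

Minimum cost for 28 units: 424

shortest-cost path #1: 3→14→1 push 22 @ unit cost 13 (adds 286)
shortest-cost path #2: 3→2→6→1 push 6 @ unit cost 23 (adds 138)
total cost = 424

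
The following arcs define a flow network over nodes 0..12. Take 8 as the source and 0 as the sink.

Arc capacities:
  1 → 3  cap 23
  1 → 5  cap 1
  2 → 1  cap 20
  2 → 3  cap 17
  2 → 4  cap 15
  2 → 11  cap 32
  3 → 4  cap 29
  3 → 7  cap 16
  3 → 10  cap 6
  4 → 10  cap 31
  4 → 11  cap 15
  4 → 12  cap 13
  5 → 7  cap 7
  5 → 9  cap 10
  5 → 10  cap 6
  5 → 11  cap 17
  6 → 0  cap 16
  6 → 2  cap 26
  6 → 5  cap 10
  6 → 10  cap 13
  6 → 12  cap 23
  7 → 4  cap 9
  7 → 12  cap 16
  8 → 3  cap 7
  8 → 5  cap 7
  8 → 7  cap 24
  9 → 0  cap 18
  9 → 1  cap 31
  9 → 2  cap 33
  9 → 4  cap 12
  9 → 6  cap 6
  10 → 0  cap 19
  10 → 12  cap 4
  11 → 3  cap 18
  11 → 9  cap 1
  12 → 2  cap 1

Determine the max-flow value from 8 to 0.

augment #1: 8→3→10→0 bottleneck 6, total now 6
augment #2: 8→5→9→0 bottleneck 7, total now 13
augment #3: 8→3→4→10→0 bottleneck 1, total now 14
augment #4: 8→7→4→10→0 bottleneck 9, total now 23
augment #5: 8→7→12→2→4→10→0 bottleneck 1, total now 24

Maximum flow value: 24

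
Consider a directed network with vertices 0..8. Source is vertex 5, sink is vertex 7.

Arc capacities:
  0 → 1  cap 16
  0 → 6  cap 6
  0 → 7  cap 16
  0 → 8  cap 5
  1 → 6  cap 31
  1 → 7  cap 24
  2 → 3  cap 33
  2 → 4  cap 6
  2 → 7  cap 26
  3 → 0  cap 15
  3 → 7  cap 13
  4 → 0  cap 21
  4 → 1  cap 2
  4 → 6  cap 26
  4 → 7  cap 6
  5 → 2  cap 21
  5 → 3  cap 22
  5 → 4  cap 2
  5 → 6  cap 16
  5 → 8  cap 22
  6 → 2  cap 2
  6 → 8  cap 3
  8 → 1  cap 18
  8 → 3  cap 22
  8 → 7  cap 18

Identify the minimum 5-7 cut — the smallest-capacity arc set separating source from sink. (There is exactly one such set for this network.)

augment #1: 5→2→7 push 21
augment #2: 5→3→7 push 13
augment #3: 5→4→7 push 2
augment #4: 5→8→7 push 18
augment #5: 5→3→0→7 push 9
augment #6: 5→6→2→7 push 2
augment #7: 5→8→1→7 push 4
augment #8: 5→6→8→1→7 push 3
max flow = 72; residual-reachable set from 5 gives S-side
cut edges (S→T): {(5,2), (5,3), (5,4), (5,8), (6,2), (6,8)} total cap 72

Min-cut arcs: {(5,2), (5,3), (5,4), (5,8), (6,2), (6,8)} (total capacity 72)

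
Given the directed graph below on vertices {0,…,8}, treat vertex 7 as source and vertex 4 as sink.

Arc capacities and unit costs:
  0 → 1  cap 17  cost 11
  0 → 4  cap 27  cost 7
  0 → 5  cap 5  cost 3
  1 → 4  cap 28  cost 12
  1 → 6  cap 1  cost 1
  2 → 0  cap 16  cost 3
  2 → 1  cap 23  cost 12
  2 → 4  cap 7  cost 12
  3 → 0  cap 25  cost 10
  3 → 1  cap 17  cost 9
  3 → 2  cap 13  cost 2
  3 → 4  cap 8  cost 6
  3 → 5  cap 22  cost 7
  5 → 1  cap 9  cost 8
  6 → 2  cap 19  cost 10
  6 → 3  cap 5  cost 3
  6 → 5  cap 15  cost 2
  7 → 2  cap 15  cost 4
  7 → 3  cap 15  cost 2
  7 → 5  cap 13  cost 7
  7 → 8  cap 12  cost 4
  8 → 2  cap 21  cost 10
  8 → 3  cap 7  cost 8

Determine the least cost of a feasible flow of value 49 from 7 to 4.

Minimum cost for 49 units: 914

shortest-cost path #1: 7→3→4 push 8 @ unit cost 8 (adds 64)
shortest-cost path #2: 7→2→0→4 push 15 @ unit cost 14 (adds 210)
shortest-cost path #3: 7→3→2→0→4 push 1 @ unit cost 14 (adds 14)
shortest-cost path #4: 7→3→2→4 push 6 @ unit cost 16 (adds 96)
shortest-cost path #5: 7→8→2→4 push 1 @ unit cost 26 (adds 26)
shortest-cost path #6: 7→5→1→4 push 9 @ unit cost 27 (adds 243)
shortest-cost path #7: 7→8→3→0→4 push 7 @ unit cost 29 (adds 203)
shortest-cost path #8: 7→8→2→3→0→4 push 2 @ unit cost 29 (adds 58)
total cost = 914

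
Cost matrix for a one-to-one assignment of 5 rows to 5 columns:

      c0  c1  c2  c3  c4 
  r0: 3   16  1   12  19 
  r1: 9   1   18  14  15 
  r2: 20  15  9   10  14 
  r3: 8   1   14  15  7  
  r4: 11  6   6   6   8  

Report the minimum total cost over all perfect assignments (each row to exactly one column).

Minimum assignment cost: 26

optimal assignment: row0→col0 (cost 3), row1→col1 (cost 1), row2→col2 (cost 9), row3→col4 (cost 7), row4→col3 (cost 6)
total = 3 + 1 + 9 + 7 + 6 = 26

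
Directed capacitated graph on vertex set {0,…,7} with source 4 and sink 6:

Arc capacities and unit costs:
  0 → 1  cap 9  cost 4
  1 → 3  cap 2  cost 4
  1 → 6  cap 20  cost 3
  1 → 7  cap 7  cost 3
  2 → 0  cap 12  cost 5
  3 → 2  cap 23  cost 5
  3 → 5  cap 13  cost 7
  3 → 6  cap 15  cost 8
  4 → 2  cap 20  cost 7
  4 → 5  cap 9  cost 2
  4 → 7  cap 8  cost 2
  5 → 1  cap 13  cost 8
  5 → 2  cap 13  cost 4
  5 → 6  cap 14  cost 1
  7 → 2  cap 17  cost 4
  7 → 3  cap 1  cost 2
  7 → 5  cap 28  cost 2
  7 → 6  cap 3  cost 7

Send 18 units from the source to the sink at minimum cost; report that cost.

Minimum cost for 18 units: 98

shortest-cost path #1: 4→5→6 push 9 @ unit cost 3 (adds 27)
shortest-cost path #2: 4→7→5→6 push 5 @ unit cost 5 (adds 25)
shortest-cost path #3: 4→7→6 push 3 @ unit cost 9 (adds 27)
shortest-cost path #4: 4→2→0→1→6 push 1 @ unit cost 19 (adds 19)
total cost = 98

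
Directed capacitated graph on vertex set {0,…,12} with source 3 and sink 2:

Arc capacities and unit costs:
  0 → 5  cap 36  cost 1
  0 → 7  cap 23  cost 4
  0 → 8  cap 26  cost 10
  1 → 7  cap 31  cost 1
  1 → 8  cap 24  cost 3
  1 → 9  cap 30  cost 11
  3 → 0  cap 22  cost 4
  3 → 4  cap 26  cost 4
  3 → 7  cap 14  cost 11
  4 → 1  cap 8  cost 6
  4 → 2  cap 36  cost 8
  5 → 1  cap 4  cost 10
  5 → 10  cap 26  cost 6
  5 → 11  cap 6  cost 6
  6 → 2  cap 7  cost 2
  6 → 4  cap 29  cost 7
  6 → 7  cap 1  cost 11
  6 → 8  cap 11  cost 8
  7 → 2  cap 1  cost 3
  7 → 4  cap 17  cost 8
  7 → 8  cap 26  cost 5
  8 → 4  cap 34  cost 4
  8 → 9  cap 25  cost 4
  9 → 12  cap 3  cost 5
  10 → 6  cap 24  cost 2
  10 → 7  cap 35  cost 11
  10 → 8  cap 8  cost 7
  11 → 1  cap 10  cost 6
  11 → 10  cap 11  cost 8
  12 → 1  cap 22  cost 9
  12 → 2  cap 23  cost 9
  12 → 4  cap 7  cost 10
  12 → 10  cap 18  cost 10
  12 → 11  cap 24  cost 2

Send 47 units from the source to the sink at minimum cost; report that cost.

Minimum cost for 47 units: 761

shortest-cost path #1: 3→0→7→2 push 1 @ unit cost 11 (adds 11)
shortest-cost path #2: 3→4→2 push 26 @ unit cost 12 (adds 312)
shortest-cost path #3: 3→0→5→10→6→2 push 7 @ unit cost 15 (adds 105)
shortest-cost path #4: 3→0→7→4→2 push 10 @ unit cost 24 (adds 240)
shortest-cost path #5: 3→0→7→8→9→12→2 push 3 @ unit cost 31 (adds 93)
total cost = 761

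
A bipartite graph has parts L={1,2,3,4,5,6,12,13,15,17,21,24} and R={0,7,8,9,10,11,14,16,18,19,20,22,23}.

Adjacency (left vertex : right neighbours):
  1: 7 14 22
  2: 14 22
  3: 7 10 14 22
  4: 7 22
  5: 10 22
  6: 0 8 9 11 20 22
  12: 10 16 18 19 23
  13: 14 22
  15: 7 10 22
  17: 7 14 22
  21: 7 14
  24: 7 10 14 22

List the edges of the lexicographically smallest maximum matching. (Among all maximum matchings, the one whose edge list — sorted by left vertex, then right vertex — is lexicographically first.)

Lex-smallest maximum matching: {(1,7), (2,14), (3,10), (4,22), (6,0), (12,16)}

|M| = 6 (so the lex-smallest maximum matching has 6 edges)
process left vertices in ascending order; for each, take the smallest-labelled available neighbour that still permits 6 edges overall, or leave it unmatched if none does
lex-smallest matching: {1-7, 2-14, 3-10, 4-22, 6-0, 12-16}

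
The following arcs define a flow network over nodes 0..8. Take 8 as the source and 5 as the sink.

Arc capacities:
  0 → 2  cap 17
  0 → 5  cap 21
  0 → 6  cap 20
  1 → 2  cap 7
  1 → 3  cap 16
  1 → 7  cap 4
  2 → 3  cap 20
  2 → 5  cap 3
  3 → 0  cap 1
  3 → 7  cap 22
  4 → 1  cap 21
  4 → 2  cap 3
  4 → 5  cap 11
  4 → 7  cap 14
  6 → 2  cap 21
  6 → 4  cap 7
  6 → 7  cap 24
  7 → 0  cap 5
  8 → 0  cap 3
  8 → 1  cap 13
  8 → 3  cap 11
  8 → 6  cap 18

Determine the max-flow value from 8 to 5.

augment #1: 8→0→5 bottleneck 3, total now 3
augment #2: 8→1→2→5 bottleneck 3, total now 6
augment #3: 8→3→0→5 bottleneck 1, total now 7
augment #4: 8→6→4→5 bottleneck 7, total now 14
augment #5: 8→1→7→0→5 bottleneck 4, total now 18
augment #6: 8→3→7→0→5 bottleneck 1, total now 19

Maximum flow value: 19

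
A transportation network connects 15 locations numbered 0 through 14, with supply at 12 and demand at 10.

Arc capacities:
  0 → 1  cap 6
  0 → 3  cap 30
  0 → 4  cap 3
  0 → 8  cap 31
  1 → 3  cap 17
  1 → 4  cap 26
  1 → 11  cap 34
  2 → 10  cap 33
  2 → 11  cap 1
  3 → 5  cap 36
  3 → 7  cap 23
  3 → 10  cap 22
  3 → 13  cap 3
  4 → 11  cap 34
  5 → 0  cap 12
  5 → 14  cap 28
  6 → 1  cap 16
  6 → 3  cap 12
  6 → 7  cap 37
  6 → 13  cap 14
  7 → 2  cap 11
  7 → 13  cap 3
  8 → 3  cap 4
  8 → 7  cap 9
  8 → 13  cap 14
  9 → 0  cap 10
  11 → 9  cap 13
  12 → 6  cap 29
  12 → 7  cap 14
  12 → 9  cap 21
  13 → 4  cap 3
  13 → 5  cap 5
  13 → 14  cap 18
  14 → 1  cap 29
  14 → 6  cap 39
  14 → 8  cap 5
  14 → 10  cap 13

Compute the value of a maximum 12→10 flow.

Maximum flow value: 46

augment #1: 12→6→3→10 bottleneck 12, total now 12
augment #2: 12→7→2→10 bottleneck 11, total now 23
augment #3: 12→6→1→3→10 bottleneck 10, total now 33
augment #4: 12→6→13→14→10 bottleneck 7, total now 40
augment #5: 12→7→13→14→10 bottleneck 3, total now 43
augment #6: 12→9→0→3→5→14→10 bottleneck 3, total now 46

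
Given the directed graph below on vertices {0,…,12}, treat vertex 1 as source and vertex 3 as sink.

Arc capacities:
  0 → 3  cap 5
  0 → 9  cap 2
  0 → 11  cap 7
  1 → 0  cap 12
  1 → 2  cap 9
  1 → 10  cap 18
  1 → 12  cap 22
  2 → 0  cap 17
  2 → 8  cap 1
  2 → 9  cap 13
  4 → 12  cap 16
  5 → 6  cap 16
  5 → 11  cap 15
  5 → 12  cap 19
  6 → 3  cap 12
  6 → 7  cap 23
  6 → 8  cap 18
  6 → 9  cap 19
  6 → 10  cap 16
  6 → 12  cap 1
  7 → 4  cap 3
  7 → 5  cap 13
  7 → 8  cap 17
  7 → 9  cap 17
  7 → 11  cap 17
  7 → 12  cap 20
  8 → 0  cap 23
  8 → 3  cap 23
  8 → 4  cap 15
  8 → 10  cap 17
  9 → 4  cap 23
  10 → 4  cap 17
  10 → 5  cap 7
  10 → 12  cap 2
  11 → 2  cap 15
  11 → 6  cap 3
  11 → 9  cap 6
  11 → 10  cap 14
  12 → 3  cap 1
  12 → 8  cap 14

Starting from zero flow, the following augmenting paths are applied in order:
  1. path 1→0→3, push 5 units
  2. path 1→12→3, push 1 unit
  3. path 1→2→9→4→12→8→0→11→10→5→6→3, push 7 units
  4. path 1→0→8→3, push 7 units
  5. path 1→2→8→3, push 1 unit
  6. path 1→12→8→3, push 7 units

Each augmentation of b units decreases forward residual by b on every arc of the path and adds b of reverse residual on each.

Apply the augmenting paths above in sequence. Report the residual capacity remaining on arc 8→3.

after path 1 (1→0→3, push 5): res(8,3)=23
after path 2 (1→12→3, push 1): res(8,3)=23
after path 3 (1→2→9→4→12→8→0→11→10→5→6→3, push 7): res(8,3)=23
after path 4 (1→0→8→3, push 7): res(8,3)=16
after path 5 (1→2→8→3, push 1): res(8,3)=15
after path 6 (1→12→8→3, push 7): res(8,3)=8

Residual capacity of (8,3): 8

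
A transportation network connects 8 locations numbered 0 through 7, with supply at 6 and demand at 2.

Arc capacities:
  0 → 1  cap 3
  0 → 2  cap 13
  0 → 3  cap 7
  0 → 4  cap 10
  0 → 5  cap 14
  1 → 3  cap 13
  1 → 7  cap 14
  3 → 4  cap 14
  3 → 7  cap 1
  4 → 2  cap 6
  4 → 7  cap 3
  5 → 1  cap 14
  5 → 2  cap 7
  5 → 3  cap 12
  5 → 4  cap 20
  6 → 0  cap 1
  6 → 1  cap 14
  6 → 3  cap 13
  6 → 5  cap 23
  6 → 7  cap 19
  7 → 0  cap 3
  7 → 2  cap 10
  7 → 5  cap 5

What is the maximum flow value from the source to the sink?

Maximum flow value: 27

augment #1: 6→0→2 bottleneck 1, total now 1
augment #2: 6→5→2 bottleneck 7, total now 8
augment #3: 6→7→2 bottleneck 10, total now 18
augment #4: 6→3→4→2 bottleneck 6, total now 24
augment #5: 6→7→0→2 bottleneck 3, total now 27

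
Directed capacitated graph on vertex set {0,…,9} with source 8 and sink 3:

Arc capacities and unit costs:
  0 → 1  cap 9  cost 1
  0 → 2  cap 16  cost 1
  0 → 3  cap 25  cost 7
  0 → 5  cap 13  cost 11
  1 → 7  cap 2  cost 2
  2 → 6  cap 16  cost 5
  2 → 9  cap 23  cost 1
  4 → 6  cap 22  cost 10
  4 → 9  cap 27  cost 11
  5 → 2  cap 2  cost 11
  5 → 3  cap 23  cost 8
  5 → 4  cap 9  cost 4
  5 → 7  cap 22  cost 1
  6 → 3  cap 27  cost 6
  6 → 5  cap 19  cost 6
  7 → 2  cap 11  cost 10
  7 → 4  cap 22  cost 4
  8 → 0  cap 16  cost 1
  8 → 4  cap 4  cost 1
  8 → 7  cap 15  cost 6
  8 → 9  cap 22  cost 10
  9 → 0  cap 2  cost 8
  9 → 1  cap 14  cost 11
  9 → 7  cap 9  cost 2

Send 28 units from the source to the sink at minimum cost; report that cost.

Minimum cost for 28 units: 402

shortest-cost path #1: 8→0→3 push 16 @ unit cost 8 (adds 128)
shortest-cost path #2: 8→4→6→3 push 4 @ unit cost 17 (adds 68)
shortest-cost path #3: 8→9→0→3 push 2 @ unit cost 25 (adds 50)
shortest-cost path #4: 8→7→4→6→3 push 6 @ unit cost 26 (adds 156)
total cost = 402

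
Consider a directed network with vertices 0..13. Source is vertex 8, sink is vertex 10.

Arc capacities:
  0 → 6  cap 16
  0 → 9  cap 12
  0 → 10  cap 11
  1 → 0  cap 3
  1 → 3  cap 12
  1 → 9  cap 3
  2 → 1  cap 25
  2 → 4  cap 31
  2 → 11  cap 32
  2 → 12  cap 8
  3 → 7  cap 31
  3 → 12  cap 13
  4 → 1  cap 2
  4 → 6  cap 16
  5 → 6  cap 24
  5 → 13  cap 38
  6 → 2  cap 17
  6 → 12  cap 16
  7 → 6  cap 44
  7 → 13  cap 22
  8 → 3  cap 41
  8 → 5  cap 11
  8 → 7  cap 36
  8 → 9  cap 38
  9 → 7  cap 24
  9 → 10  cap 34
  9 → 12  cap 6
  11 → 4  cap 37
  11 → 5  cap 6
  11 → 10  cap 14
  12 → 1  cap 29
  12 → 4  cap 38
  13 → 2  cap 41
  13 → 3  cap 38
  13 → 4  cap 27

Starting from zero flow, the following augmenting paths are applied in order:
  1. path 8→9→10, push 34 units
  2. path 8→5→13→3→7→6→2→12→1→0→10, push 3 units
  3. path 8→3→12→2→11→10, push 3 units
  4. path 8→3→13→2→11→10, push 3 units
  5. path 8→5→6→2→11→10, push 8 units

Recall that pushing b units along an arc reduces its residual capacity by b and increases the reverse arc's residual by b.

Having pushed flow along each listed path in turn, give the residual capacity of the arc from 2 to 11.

Residual capacity of (2,11): 18

after path 1 (8→9→10, push 34): res(2,11)=32
after path 2 (8→5→13→3→7→6→2→12→1→0→10, push 3): res(2,11)=32
after path 3 (8→3→12→2→11→10, push 3): res(2,11)=29
after path 4 (8→3→13→2→11→10, push 3): res(2,11)=26
after path 5 (8→5→6→2→11→10, push 8): res(2,11)=18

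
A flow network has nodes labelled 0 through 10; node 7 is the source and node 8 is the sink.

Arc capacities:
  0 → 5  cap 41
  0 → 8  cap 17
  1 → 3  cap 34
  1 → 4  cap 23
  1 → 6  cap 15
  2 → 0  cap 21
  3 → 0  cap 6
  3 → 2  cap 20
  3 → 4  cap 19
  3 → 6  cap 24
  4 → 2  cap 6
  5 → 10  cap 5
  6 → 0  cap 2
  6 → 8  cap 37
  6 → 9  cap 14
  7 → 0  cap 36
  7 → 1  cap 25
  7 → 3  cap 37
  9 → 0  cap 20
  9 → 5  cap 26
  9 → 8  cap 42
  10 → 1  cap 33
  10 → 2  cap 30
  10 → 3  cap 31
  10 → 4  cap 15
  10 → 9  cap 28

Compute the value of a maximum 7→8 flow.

augment #1: 7→0→8 bottleneck 17, total now 17
augment #2: 7→1→6→8 bottleneck 15, total now 32
augment #3: 7→3→6→8 bottleneck 22, total now 54
augment #4: 7→3→6→9→8 bottleneck 2, total now 56
augment #5: 7→0→5→10→9→8 bottleneck 5, total now 61

Maximum flow value: 61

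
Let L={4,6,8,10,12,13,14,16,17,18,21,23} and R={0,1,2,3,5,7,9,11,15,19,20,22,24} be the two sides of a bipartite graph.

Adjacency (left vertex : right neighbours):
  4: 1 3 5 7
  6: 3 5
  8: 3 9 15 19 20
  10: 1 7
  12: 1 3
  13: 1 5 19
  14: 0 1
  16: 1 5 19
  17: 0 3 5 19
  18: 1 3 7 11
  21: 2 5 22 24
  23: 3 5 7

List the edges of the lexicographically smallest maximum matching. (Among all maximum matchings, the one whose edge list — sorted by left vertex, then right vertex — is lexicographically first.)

|M| = 9 (so the lex-smallest maximum matching has 9 edges)
process left vertices in ascending order; for each, take the smallest-labelled available neighbour that still permits 9 edges overall, or leave it unmatched if none does
lex-smallest matching: {4-1, 6-3, 8-9, 10-7, 13-5, 14-0, 16-19, 18-11, 21-2}

Lex-smallest maximum matching: {(4,1), (6,3), (8,9), (10,7), (13,5), (14,0), (16,19), (18,11), (21,2)}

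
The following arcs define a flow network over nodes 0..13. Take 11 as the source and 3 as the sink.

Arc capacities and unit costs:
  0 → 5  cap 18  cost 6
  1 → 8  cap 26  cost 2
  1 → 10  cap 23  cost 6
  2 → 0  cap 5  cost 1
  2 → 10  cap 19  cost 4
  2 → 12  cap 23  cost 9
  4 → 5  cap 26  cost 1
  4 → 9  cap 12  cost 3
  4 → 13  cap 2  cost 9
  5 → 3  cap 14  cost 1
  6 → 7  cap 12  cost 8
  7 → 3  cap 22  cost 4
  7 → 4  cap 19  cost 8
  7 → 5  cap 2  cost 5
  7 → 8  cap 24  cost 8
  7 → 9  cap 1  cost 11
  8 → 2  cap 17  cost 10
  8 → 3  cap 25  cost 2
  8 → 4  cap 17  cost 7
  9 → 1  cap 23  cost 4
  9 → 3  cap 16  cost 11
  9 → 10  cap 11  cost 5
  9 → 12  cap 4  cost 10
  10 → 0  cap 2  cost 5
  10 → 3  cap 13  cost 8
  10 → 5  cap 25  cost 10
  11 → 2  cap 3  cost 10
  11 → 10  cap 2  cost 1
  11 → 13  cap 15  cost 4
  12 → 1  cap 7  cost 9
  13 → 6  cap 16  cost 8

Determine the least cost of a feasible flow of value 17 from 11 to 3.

Minimum cost for 17 units: 360

shortest-cost path #1: 11→10→3 push 2 @ unit cost 9 (adds 18)
shortest-cost path #2: 11→2→0→5→3 push 3 @ unit cost 18 (adds 54)
shortest-cost path #3: 11→13→6→7→3 push 12 @ unit cost 24 (adds 288)
total cost = 360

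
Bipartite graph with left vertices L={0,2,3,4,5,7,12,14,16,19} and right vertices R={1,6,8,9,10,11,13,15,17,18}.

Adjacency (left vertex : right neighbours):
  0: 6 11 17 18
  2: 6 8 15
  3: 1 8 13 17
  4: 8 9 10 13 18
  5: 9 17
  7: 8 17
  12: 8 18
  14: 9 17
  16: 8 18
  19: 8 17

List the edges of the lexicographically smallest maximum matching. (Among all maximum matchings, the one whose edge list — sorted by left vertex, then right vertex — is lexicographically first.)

|M| = 8 (so the lex-smallest maximum matching has 8 edges)
process left vertices in ascending order; for each, take the smallest-labelled available neighbour that still permits 8 edges overall, or leave it unmatched if none does
lex-smallest matching: {0-6, 2-15, 3-1, 4-10, 5-9, 7-8, 12-18, 14-17}

Lex-smallest maximum matching: {(0,6), (2,15), (3,1), (4,10), (5,9), (7,8), (12,18), (14,17)}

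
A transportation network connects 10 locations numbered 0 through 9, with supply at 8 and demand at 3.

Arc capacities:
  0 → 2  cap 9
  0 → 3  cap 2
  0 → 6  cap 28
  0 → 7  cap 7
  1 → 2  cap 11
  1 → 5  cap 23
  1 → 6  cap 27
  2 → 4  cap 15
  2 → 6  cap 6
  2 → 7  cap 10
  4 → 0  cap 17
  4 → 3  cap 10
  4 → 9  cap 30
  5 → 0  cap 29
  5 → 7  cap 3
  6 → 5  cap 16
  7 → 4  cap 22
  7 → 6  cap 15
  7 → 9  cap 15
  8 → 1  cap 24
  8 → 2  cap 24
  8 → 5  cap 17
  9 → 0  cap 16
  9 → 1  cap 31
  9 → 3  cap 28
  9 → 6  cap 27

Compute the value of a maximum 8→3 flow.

augment #1: 8→2→4→3 bottleneck 10, total now 10
augment #2: 8→5→0→3 bottleneck 2, total now 12
augment #3: 8→2→4→9→3 bottleneck 5, total now 17
augment #4: 8→2→7→9→3 bottleneck 9, total now 26
augment #5: 8→5→7→9→3 bottleneck 3, total now 29
augment #6: 8→1→2→7→9→3 bottleneck 1, total now 30
augment #7: 8→5→0→7→9→3 bottleneck 2, total now 32
augment #8: 8→5→0→7→4→9→3 bottleneck 5, total now 37

Maximum flow value: 37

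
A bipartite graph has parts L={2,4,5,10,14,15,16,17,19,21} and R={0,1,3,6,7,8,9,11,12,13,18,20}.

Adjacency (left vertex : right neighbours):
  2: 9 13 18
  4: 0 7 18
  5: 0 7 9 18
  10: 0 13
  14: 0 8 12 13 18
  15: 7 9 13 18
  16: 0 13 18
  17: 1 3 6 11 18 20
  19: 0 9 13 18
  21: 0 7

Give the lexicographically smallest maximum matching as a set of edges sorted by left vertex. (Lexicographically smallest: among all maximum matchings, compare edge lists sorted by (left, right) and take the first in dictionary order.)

|M| = 7 (so the lex-smallest maximum matching has 7 edges)
process left vertices in ascending order; for each, take the smallest-labelled available neighbour that still permits 7 edges overall, or leave it unmatched if none does
lex-smallest matching: {2-9, 4-0, 5-7, 10-13, 14-8, 15-18, 17-1}

Lex-smallest maximum matching: {(2,9), (4,0), (5,7), (10,13), (14,8), (15,18), (17,1)}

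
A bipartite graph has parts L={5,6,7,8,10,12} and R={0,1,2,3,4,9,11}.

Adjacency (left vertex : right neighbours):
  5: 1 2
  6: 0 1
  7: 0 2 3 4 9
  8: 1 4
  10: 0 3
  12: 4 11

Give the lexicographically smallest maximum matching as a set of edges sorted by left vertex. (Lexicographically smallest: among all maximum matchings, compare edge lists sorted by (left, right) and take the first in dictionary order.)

Lex-smallest maximum matching: {(5,1), (6,0), (7,2), (8,4), (10,3), (12,11)}

|M| = 6 (so the lex-smallest maximum matching has 6 edges)
process left vertices in ascending order; for each, take the smallest-labelled available neighbour that still permits 6 edges overall, or leave it unmatched if none does
lex-smallest matching: {5-1, 6-0, 7-2, 8-4, 10-3, 12-11}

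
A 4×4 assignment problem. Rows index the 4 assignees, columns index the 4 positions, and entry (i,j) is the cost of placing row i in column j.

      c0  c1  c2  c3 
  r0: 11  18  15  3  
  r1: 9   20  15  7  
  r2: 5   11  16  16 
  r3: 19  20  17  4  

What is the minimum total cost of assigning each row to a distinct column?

optimal assignment: row0→col2 (cost 15), row1→col0 (cost 9), row2→col1 (cost 11), row3→col3 (cost 4)
total = 15 + 9 + 11 + 4 = 39

Minimum assignment cost: 39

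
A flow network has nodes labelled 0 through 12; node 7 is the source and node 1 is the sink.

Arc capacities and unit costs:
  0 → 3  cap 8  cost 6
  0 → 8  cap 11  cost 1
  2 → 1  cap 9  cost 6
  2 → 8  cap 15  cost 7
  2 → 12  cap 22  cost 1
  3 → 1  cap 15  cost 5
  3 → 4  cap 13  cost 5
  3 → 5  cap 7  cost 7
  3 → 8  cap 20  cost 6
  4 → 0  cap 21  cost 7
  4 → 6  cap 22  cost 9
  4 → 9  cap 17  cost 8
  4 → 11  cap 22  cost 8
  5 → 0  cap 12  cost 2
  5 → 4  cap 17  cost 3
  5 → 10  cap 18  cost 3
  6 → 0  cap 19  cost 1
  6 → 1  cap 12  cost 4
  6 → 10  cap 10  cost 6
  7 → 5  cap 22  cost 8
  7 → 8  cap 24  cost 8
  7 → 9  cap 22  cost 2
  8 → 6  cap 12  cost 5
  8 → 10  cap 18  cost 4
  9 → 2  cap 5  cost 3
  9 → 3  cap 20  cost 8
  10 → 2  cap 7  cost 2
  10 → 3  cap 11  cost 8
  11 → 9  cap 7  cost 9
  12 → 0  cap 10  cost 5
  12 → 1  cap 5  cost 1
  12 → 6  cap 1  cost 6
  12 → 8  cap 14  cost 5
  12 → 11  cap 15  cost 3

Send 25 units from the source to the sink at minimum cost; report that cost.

shortest-cost path #1: 7→9→2→12→1 push 5 @ unit cost 7 (adds 35)
shortest-cost path #2: 7→9→3→1 push 15 @ unit cost 15 (adds 225)
shortest-cost path #3: 7→8→6→1 push 5 @ unit cost 17 (adds 85)
total cost = 345

Minimum cost for 25 units: 345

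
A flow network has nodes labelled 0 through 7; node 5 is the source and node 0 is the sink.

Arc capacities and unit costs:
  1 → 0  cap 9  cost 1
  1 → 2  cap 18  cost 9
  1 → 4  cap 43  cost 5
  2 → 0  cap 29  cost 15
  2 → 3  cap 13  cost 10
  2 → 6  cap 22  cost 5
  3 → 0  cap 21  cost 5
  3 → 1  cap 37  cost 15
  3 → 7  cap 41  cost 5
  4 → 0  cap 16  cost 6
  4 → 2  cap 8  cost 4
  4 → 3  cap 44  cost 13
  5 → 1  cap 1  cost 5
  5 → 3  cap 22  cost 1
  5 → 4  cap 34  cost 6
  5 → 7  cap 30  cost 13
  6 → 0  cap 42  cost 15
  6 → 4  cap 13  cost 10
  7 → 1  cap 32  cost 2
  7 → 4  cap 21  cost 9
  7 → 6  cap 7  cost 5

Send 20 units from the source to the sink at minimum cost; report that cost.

shortest-cost path #1: 5→1→0 push 1 @ unit cost 6 (adds 6)
shortest-cost path #2: 5→3→0 push 19 @ unit cost 6 (adds 114)
total cost = 120

Minimum cost for 20 units: 120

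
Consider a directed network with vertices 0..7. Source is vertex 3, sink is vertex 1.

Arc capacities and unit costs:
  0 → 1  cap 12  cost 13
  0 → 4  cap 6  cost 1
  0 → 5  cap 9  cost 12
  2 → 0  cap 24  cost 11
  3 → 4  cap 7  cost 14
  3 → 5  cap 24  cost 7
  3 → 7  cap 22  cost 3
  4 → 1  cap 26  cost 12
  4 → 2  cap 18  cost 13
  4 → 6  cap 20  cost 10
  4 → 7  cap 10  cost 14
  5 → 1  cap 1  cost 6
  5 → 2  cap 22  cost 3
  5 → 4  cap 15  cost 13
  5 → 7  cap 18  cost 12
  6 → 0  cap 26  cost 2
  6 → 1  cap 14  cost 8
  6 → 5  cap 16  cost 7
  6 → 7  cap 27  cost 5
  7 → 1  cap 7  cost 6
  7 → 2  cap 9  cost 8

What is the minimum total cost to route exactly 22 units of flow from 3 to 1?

shortest-cost path #1: 3→7→1 push 7 @ unit cost 9 (adds 63)
shortest-cost path #2: 3→5→1 push 1 @ unit cost 13 (adds 13)
shortest-cost path #3: 3→4→1 push 7 @ unit cost 26 (adds 182)
shortest-cost path #4: 3→5→4→1 push 7 @ unit cost 32 (adds 224)
total cost = 482

Minimum cost for 22 units: 482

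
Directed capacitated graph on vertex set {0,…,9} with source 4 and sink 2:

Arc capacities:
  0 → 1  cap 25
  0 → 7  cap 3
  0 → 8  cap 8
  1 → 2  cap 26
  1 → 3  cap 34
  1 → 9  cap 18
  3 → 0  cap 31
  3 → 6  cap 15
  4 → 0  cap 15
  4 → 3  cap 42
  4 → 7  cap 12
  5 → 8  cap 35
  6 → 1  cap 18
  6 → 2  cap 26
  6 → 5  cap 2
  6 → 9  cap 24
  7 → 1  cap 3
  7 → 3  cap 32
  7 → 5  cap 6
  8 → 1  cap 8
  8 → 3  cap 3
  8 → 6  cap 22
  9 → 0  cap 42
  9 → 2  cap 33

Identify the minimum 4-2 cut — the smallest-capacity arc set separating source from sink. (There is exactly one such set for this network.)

augment #1: 4→0→1→2 push 15
augment #2: 4→3→6→2 push 15
augment #3: 4→7→1→2 push 3
augment #4: 4→3→0→1→2 push 8
augment #5: 4→3→0→1→9→2 push 2
augment #6: 4→3→0→8→6→2 push 8
augment #7: 4→7→5→8→6→2 push 3
augment #8: 4→7→5→8→1→9→2 push 3
max flow = 57; residual-reachable set from 4 gives S-side
cut edges (S→T): {(0,1), (0,8), (3,6), (7,1), (7,5)} total cap 57

Min-cut arcs: {(0,1), (0,8), (3,6), (7,1), (7,5)} (total capacity 57)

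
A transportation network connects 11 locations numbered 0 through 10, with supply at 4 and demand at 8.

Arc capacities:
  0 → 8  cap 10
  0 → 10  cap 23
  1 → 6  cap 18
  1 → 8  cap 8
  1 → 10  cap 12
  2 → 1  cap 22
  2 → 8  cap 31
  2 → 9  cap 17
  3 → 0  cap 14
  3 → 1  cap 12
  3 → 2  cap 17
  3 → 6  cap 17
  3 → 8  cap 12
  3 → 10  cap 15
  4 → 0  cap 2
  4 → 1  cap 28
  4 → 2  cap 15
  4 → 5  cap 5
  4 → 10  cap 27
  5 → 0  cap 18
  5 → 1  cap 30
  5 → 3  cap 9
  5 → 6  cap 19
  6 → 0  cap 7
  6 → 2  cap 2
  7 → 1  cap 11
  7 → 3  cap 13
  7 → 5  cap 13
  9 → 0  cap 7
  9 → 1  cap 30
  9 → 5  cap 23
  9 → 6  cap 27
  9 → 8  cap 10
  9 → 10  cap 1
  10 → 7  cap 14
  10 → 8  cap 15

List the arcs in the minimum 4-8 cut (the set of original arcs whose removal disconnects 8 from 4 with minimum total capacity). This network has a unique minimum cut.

augment #1: 4→0→8 push 2
augment #2: 4→1→8 push 8
augment #3: 4→2→8 push 15
augment #4: 4→10→8 push 15
augment #5: 4→5→0→8 push 5
augment #6: 4→1→6→0→8 push 3
augment #7: 4→1→6→2→8 push 2
augment #8: 4→10→7→3→8 push 12
augment #9: 4→1→10→7→3→2→8 push 1
augment #10: 4→1→6→0→5→3→2→8 push 4
augment #11: 4→1→10→7→5→3→2→8 push 1
max flow = 68; residual-reachable set from 4 gives S-side
cut edges (S→T): {(1,8), (4,0), (4,2), (4,5), (6,0), (6,2), (10,7), (10,8)} total cap 68

Min-cut arcs: {(1,8), (4,0), (4,2), (4,5), (6,0), (6,2), (10,7), (10,8)} (total capacity 68)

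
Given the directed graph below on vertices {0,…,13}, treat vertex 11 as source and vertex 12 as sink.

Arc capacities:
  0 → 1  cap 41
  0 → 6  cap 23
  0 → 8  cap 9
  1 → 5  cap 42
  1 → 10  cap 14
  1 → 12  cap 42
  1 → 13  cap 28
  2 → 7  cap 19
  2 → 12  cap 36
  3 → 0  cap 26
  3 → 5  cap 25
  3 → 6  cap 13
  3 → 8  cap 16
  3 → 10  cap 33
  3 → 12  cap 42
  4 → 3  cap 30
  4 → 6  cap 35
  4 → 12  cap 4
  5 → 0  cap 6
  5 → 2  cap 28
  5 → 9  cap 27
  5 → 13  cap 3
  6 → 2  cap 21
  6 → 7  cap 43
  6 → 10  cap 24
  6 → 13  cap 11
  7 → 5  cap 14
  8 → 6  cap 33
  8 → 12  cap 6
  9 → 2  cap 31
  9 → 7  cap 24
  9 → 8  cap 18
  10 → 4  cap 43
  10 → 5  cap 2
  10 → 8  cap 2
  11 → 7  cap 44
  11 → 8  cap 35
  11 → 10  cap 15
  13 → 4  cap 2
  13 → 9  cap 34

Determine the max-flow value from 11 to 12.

Maximum flow value: 64

augment #1: 11→8→12 bottleneck 6, total now 6
augment #2: 11→10→4→12 bottleneck 4, total now 10
augment #3: 11→7→5→2→12 bottleneck 14, total now 24
augment #4: 11→8→6→2→12 bottleneck 21, total now 45
augment #5: 11→10→4→3→12 bottleneck 11, total now 56
augment #6: 11→8→6→10→4→3→12 bottleneck 8, total now 64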